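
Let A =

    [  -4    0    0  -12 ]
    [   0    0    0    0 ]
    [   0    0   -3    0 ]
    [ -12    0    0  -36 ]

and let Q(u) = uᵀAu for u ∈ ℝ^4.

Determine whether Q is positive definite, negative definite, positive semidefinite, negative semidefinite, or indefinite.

Symmetric row and column elimination reduces A to a congruent diagonal form with pivots -4, 0, -3, 0.
Counting signs: 2 negative, 2 zero.
Hence Q is negative semidefinite.

negative semidefinite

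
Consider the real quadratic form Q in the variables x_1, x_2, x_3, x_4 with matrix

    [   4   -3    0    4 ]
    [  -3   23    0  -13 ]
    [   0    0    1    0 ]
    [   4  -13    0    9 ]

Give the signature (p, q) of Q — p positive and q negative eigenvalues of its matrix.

(4, 0)

An LDLᵀ factorisation of A has diagonal entries 4, 83/4, 1, 15/83.
So there are 4 positive pivots.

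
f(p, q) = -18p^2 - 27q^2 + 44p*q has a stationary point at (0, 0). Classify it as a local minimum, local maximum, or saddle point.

The Hessian at the origin is H = [[-36, 44], [44, -54]].
det H = -36·-54 − (44)² = 8 > 0 and H[1,1] = -36 < 0, so H is negative definite.
Therefore the origin is a local maximum.

local maximum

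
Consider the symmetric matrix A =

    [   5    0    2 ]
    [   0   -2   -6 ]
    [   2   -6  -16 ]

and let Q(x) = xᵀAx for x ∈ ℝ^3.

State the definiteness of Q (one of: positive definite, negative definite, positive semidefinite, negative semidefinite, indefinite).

indefinite

Row-reducing A symmetrically gives the diagonal entries 5, -2, 6/5.
That gives 2 positive, 1 negative pivots.
Hence Q is indefinite.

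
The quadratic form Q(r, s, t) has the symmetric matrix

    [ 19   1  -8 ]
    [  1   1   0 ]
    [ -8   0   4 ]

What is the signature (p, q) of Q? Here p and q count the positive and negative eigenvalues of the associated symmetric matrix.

(3, 0)

Applying the same elementary operations to the rows and columns of A produces a congruent diagonal matrix with entries 19, 18/19, 4/9.
That gives 3 positive pivots.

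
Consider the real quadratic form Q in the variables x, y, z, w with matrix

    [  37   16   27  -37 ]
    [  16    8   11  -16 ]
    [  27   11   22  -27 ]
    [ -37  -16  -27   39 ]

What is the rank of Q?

Symmetric row and column elimination reduces A to a congruent diagonal form with pivots 37, 40/37, 15/8, 2.
That gives 4 positive pivots.
The rank is the number of nonzero pivots: 4.

4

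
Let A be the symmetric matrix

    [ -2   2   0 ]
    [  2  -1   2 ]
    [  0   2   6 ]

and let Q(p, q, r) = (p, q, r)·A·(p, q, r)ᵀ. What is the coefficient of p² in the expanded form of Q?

-2

The coefficient of p² is the diagonal entry A[1,1] = -2.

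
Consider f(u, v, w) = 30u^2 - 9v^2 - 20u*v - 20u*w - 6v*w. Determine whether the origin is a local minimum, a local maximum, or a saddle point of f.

The Hessian at the origin is H = [[60, -20, -20], [-20, -18, -6], [-20, -6, 0]].
Congruent diagonalization of H (simultaneous row and column reduction) yields pivots 60, -74/3, -6/37.
So there are 1 positive, 2 negative pivots.
H is indefinite, so the origin is a saddle point.

saddle point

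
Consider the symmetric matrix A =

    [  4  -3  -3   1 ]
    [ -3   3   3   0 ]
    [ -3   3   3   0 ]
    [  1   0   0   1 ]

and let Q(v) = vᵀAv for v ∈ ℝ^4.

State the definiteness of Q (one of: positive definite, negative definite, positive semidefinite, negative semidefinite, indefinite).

Congruent diagonalization of A (simultaneous row and column reduction) yields pivots 4, 3/4, 0, 0.
Counting signs: 2 positive, 2 zero.
Hence Q is positive semidefinite.

positive semidefinite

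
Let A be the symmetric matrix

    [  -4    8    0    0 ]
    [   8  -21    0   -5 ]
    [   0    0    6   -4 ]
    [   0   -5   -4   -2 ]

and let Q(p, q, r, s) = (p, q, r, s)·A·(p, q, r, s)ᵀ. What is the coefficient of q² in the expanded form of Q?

The coefficient of q² is the diagonal entry A[2,2] = -21.

-21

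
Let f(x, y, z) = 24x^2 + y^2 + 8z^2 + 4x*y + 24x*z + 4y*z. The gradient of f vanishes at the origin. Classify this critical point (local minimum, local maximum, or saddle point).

local minimum

The Hessian at the origin is H = [[48, 4, 24], [4, 2, 4], [24, 4, 16]].
Applying the same elementary operations to the rows and columns of H produces a congruent diagonal matrix with entries 48, 5/3, 8/5.
Counting signs: 3 positive.
H is positive definite, so the origin is a strict local minimum.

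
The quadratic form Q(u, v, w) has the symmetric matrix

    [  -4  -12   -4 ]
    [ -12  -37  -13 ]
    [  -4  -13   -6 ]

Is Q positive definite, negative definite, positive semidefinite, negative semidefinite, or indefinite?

An LDLᵀ factorisation of A has diagonal entries -4, -1, -1.
Counting signs: 3 negative.
Hence Q is negative definite.

negative definite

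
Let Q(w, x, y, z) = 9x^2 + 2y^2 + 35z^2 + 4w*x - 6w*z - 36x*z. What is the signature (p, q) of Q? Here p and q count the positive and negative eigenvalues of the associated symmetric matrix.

The symmetric matrix is A = [[0, 2, 0, -3], [2, 9, 0, -18], [0, 0, 2, 0], [-3, -18, 0, 35]].
By Sylvester's law of inertia any congruent diagonalization of A has 3 positive, 1 negative and 0 zero entries.

(3, 1)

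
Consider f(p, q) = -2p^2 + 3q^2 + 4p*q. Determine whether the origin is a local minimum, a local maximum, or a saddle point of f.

saddle point

The Hessian at the origin is H = [[-4, 4], [4, 6]].
det H = -4·6 − (4)² = -40 < 0, so H is indefinite.
Therefore the origin is a saddle point.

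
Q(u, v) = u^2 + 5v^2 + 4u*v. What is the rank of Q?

2

The associated matrix is A = [[1, 2], [2, 5]].
Symmetric row and column elimination reduces A to a congruent diagonal form with pivots 1, 1.
That gives 2 positive pivots.
The rank is the number of nonzero pivots: 2.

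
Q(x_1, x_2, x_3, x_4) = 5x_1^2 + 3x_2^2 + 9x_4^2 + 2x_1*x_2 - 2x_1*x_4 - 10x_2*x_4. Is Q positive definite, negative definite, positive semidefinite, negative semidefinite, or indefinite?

positive semidefinite

The symmetric matrix is A = [[5, 1, 0, -1], [1, 3, 0, -5], [0, 0, 0, 0], [-1, -5, 0, 9]].
Applying the same elementary operations to the rows and columns of A produces a congruent diagonal matrix with entries 5, 14/5, 0, 4/7.
So there are 3 positive, 1 zero pivots.
Hence Q is positive semidefinite.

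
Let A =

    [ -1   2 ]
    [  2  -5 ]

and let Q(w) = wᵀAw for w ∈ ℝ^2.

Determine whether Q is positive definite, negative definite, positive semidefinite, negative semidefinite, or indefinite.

For the 2×2 matrix [[-1, 2], [2, -5]]: det = -1·-5 − (2)² = 1, trace = -6.
det > 0 so both eigenvalues share the sign of the trace; trace = -6 < 0 ⇒ both negative.

negative definite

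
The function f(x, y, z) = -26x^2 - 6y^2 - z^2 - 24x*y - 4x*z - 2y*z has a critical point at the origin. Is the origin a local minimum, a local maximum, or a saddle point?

The Hessian at the origin is H = [[-52, -24, -4], [-24, -12, -2], [-4, -2, -2]].
Symmetric row and column elimination reduces H to a congruent diagonal form with pivots -52, -12/13, -5/3.
That gives 3 negative pivots.
H is negative definite, so the origin is a strict local maximum.

local maximum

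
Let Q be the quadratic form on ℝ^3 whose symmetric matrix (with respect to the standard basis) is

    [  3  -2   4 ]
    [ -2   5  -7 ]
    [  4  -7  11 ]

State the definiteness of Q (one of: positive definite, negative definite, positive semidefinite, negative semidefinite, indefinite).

positive definite

Leading principal minors: Δ_1 = 3, Δ_2 = 11, Δ_3 = 6.
All leading principal minors are positive, so by Sylvester's criterion Q is positive definite.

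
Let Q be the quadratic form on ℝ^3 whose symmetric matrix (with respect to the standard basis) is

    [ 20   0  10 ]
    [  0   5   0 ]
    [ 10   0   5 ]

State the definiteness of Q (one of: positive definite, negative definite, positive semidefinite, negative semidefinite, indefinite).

positive semidefinite

Row-reducing A symmetrically gives the diagonal entries 20, 5, 0.
Counting signs: 2 positive, 1 zero.
Hence Q is positive semidefinite.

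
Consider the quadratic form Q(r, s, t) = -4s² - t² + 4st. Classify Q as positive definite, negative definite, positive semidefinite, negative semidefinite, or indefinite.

negative semidefinite

The associated matrix is A = [[0, 0, 0], [0, -4, 2], [0, 2, -1]].
Symmetric row and column elimination reduces A to a congruent diagonal form with pivots 0, -4, 0.
Counting signs: 1 negative, 2 zero.
Hence Q is negative semidefinite.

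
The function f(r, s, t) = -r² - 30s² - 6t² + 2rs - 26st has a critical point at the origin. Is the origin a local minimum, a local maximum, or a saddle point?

local maximum

The Hessian at the origin is H = [[-2, 2, 0], [2, -60, -26], [0, -26, -12]].
Row-reducing H symmetrically gives the diagonal entries -2, -58, -10/29.
Counting signs: 3 negative.
H is negative definite, so the origin is a strict local maximum.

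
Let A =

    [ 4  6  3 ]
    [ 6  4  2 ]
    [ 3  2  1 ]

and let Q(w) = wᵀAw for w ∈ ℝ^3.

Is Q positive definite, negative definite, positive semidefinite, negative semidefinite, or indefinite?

Row-reducing A symmetrically gives the diagonal entries 4, -5, 0.
Counting signs: 1 positive, 1 negative, 1 zero.
Hence Q is indefinite.

indefinite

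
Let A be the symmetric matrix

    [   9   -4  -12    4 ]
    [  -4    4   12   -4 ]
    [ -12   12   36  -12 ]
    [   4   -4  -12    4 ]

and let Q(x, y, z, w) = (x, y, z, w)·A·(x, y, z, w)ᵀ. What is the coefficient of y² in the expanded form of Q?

The coefficient of y² is the diagonal entry A[2,2] = 4.

4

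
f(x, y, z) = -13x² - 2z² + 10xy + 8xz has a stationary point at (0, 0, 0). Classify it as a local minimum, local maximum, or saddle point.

The Hessian at the origin is H = [[-26, 10, 8], [10, 0, 0], [8, 0, -4]].
Applying the same elementary operations to the rows and columns of H produces a congruent diagonal matrix with entries -26, 50/13, -4.
Counting signs: 1 positive, 2 negative.
H is indefinite, so the origin is a saddle point.

saddle point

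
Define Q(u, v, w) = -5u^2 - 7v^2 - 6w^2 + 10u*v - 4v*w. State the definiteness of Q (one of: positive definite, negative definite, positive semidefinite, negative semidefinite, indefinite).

negative definite

The symmetric matrix of Q is A = [[-5, 5, 0], [5, -7, -2], [0, -2, -6]].
Leading principal minors: Δ_1 = -5, Δ_2 = 10, Δ_3 = -40.
The signs alternate starting with Δ_1 < 0, so by Sylvester's criterion Q is negative definite.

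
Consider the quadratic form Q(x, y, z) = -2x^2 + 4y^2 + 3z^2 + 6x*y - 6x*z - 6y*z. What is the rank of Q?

3

The symmetric matrix is A = [[-2, 3, -3], [3, 4, -3], [-3, -3, 3]].
Symmetric row and column elimination reduces A to a congruent diagonal form with pivots -2, 17/2, 15/17.
That gives 2 positive, 1 negative pivots.
The rank is the number of nonzero pivots: 3.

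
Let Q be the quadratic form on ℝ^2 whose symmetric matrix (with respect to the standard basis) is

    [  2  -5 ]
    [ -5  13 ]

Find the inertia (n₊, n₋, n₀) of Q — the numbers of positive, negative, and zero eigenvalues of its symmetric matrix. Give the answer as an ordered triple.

Row-reducing A symmetrically gives the diagonal entries 2, 1/2.
So there are 2 positive pivots.

(2, 0, 0)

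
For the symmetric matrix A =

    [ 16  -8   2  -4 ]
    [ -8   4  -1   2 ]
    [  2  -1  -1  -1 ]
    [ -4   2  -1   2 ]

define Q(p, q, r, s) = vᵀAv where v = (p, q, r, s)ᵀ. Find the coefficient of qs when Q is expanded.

4

The coefficient of qs is A[2,4] + A[4,2] = 2·2 = 4.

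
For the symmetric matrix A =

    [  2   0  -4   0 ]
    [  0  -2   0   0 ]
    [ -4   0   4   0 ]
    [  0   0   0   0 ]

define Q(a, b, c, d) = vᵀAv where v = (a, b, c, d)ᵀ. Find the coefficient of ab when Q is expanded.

0

The coefficient of ab is A[1,2] + A[2,1] = 2·0 = 0.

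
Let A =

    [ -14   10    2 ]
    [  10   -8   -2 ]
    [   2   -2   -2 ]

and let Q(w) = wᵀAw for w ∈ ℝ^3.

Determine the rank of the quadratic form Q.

3

Congruent diagonalization of A (simultaneous row and column reduction) yields pivots -14, -6/7, -4/3.
So there are 3 negative pivots.
The rank is the number of nonzero pivots: 3.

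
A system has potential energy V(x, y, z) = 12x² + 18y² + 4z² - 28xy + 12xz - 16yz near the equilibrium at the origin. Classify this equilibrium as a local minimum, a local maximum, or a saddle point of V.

The Hessian at the origin is H = [[24, -28, 12], [-28, 36, -16], [12, -16, 8]].
Symmetric row and column elimination reduces H to a congruent diagonal form with pivots 24, 10/3, 4/5.
Counting signs: 3 positive.
H is positive definite, so the origin is a strict local minimum.

local minimum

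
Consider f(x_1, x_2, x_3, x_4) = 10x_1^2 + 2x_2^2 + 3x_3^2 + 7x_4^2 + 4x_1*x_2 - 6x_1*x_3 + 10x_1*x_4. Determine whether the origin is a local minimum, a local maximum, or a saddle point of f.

The Hessian at the origin is H = [[20, 4, -6, 10], [4, 4, 0, 0], [-6, 0, 6, 0], [10, 0, 0, 14]].
Applying the same elementary operations to the rows and columns of H produces a congruent diagonal matrix with entries 20, 16/5, 15/4, 4.
Counting signs: 4 positive.
H is positive definite, so the origin is a strict local minimum.

local minimum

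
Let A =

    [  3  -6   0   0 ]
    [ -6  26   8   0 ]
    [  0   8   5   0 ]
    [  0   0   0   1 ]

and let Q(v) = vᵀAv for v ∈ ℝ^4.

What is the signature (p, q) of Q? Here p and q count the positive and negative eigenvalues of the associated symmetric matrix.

(4, 0)

Row-reducing A symmetrically gives the diagonal entries 3, 14, 3/7, 1.
So there are 4 positive pivots.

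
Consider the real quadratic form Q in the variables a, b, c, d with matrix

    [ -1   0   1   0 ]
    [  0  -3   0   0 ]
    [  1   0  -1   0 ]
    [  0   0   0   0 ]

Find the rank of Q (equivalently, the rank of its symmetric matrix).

Congruent diagonalization of A (simultaneous row and column reduction) yields pivots -1, -3, 0, 0.
So there are 2 negative, 2 zero pivots.
The rank is the number of nonzero pivots: 2.

2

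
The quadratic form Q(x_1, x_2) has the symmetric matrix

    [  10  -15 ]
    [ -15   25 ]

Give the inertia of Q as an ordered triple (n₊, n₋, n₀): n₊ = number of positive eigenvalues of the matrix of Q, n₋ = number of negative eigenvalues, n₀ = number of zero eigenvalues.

An LDLᵀ factorisation of A has diagonal entries 10, 5/2.
So there are 2 positive pivots.

(2, 0, 0)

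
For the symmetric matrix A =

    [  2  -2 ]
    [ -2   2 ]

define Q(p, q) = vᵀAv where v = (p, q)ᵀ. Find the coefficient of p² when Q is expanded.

The coefficient of p² is the diagonal entry A[1,1] = 2.

2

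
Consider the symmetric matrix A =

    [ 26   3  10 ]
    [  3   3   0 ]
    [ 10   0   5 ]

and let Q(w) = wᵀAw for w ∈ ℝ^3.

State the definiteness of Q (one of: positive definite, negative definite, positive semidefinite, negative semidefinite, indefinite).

Symmetric row and column elimination reduces A to a congruent diagonal form with pivots 26, 69/26, 15/23.
Counting signs: 3 positive.
Hence Q is positive definite.

positive definite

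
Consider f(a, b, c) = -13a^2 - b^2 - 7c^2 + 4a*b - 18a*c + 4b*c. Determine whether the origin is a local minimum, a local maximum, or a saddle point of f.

local maximum

The Hessian at the origin is H = [[-26, 4, -18], [4, -2, 4], [-18, 4, -14]].
Symmetric row and column elimination reduces H to a congruent diagonal form with pivots -26, -18/13, -4/9.
Counting signs: 3 negative.
H is negative definite, so the origin is a strict local maximum.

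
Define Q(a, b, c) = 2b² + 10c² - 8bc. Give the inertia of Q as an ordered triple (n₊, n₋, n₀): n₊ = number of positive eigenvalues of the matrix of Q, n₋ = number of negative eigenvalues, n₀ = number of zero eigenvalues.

The associated matrix is A = [[0, 0, 0], [0, 2, -4], [0, -4, 10]].
Row-reducing A symmetrically gives the diagonal entries 0, 2, 2.
So there are 2 positive, 1 zero pivots.

(2, 0, 1)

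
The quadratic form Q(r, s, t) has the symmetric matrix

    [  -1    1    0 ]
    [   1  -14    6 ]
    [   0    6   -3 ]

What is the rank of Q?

3

Applying the same elementary operations to the rows and columns of A produces a congruent diagonal matrix with entries -1, -13, -3/13.
So there are 3 negative pivots.
The rank is the number of nonzero pivots: 3.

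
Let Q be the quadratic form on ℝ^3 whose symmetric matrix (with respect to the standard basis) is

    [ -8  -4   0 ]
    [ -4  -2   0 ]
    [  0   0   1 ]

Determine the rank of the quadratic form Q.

2

Symmetric row and column elimination reduces A to a congruent diagonal form with pivots -8, 0, 1.
So there are 1 positive, 1 negative, 1 zero pivots.
The rank is the number of nonzero pivots: 2.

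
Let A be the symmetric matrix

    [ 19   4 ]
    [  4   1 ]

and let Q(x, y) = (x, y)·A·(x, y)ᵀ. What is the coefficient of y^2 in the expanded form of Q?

1

The coefficient of y^2 is the diagonal entry A[2,2] = 1.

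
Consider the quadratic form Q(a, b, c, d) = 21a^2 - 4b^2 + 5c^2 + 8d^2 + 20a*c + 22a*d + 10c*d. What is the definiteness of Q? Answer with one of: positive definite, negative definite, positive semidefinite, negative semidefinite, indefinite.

Write A = [[21, 0, 10, 11], [0, -4, 0, 0], [10, 0, 5, 5], [11, 0, 5, 8]].
Row-reducing A symmetrically gives the diagonal entries 21, -4, 5/21, 2.
That gives 3 positive, 1 negative pivots.
Hence Q is indefinite.

indefinite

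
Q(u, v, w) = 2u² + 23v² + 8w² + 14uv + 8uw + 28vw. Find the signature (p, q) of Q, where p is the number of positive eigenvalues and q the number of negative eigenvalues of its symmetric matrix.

(1, 1)

Write A = [[2, 7, 4], [7, 23, 14], [4, 14, 8]].
Symmetric row and column elimination reduces A to a congruent diagonal form with pivots 2, -3/2, 0.
Counting signs: 1 positive, 1 negative, 1 zero.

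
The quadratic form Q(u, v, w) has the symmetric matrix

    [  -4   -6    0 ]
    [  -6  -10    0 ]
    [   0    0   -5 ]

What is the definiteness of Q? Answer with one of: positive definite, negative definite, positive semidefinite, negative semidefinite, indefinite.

negative definite

Leading principal minors: Δ_1 = -4, Δ_2 = 4, Δ_3 = -20.
The signs alternate starting with Δ_1 < 0, so by Sylvester's criterion Q is negative definite.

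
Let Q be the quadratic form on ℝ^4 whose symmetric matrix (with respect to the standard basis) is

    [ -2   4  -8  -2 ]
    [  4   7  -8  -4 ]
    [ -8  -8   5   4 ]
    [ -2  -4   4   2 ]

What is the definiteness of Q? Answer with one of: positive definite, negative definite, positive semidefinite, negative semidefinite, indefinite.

indefinite

Congruent diagonalization of A (simultaneous row and column reduction) yields pivots -2, 15, -7/5, 4/21.
So there are 2 positive, 2 negative pivots.
Hence Q is indefinite.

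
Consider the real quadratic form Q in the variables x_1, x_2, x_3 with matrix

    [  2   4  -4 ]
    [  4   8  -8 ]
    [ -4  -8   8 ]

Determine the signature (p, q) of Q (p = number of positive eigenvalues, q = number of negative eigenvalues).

(1, 0)

Symmetric row and column elimination reduces A to a congruent diagonal form with pivots 2, 0, 0.
Counting signs: 1 positive, 2 zero.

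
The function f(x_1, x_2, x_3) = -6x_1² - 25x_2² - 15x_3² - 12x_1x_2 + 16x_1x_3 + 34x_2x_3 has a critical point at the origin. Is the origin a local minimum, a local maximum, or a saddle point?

The Hessian at the origin is H = [[-12, -12, 16], [-12, -50, 34], [16, 34, -30]].
Row-reducing H symmetrically gives the diagonal entries -12, -38, -8/57.
That gives 3 negative pivots.
H is negative definite, so the origin is a strict local maximum.

local maximum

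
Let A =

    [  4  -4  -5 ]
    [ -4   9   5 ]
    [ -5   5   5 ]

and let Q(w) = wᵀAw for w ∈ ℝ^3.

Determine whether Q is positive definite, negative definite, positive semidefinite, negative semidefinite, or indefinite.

An LDLᵀ factorisation of A has diagonal entries 4, 5, -5/4.
So there are 2 positive, 1 negative pivots.
Hence Q is indefinite.

indefinite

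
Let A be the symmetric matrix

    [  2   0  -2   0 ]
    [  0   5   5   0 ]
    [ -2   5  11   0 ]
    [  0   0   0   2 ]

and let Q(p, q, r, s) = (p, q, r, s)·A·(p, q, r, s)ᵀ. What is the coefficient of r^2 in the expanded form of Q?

The coefficient of r^2 is the diagonal entry A[3,3] = 11.

11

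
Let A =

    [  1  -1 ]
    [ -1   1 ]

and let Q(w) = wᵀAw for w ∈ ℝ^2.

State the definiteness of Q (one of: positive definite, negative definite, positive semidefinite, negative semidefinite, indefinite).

positive semidefinite

For the 2×2 matrix [[1, -1], [-1, 1]]: det = 1·1 − (-1)² = 0, trace = 2.
det = 0 so one eigenvalue is zero; the form is semidefinite with the sign of the trace.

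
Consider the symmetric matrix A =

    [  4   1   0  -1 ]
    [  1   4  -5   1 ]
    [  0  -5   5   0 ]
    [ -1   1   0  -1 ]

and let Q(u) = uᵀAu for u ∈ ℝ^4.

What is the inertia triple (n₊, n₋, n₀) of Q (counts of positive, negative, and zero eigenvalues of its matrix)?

Row-reducing A symmetrically gives the diagonal entries 4, 15/4, -5/3, 0.
Counting signs: 2 positive, 1 negative, 1 zero.

(2, 1, 1)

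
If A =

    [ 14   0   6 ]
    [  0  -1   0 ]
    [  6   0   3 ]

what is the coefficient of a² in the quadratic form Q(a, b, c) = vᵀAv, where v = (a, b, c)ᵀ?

14

The coefficient of a² is the diagonal entry A[1,1] = 14.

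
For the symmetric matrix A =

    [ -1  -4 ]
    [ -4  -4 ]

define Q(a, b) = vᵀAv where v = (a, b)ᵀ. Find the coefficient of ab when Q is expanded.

-8

The coefficient of ab is A[1,2] + A[2,1] = 2·(-4) = -8.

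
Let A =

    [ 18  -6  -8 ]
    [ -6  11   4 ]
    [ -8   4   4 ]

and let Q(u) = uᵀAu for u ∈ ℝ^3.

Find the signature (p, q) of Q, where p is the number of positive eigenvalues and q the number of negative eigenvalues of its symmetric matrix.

(3, 0)

Row-reducing A symmetrically gives the diagonal entries 18, 9, 20/81.
Counting signs: 3 positive.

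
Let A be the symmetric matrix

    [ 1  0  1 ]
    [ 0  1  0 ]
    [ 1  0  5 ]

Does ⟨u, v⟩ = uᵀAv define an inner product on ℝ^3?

An LDLᵀ factorisation of A has diagonal entries 1, 1, 4.
That gives 3 positive pivots.
Hence Q is positive definite.
⟨·,·⟩ is an inner product exactly when A is positive definite.

yes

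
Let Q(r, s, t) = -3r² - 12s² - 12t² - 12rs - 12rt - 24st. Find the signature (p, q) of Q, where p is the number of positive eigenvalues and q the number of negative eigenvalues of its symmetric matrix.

(0, 1)

The associated matrix is A = [[-3, -6, -6], [-6, -12, -12], [-6, -12, -12]].
Congruent diagonalization of A (simultaneous row and column reduction) yields pivots -3, 0, 0.
Counting signs: 1 negative, 2 zero.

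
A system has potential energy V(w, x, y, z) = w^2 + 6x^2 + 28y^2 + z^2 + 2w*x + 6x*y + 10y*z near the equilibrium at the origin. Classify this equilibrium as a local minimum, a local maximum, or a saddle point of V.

The Hessian at the origin is H = [[2, 2, 0, 0], [2, 12, 6, 0], [0, 6, 56, 10], [0, 0, 10, 2]].
Row-reducing H symmetrically gives the diagonal entries 2, 10, 262/5, 12/131.
So there are 4 positive pivots.
H is positive definite, so the origin is a strict local minimum.

local minimum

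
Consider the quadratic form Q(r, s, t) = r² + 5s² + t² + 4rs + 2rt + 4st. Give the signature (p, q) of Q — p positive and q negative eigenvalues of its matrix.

(2, 0)

Write A = [[1, 2, 1], [2, 5, 2], [1, 2, 1]].
Congruent diagonalization of A (simultaneous row and column reduction) yields pivots 1, 1, 0.
Counting signs: 2 positive, 1 zero.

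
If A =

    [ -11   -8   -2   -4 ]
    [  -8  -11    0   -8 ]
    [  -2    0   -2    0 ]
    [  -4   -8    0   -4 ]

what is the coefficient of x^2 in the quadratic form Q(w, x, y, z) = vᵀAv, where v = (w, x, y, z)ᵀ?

The coefficient of x^2 is the diagonal entry A[2,2] = -11.

-11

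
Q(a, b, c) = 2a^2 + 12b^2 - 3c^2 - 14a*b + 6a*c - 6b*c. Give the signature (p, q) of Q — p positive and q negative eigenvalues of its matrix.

The associated matrix is A = [[2, -7, 3], [-7, 12, -3], [3, -3, -3]].
Congruent diagonalization of A (simultaneous row and column reduction) yields pivots 2, -25/2, -3.
That gives 1 positive, 2 negative pivots.

(1, 2)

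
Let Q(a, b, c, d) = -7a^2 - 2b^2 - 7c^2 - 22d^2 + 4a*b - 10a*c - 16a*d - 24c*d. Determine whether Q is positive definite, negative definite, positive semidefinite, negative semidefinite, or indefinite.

negative definite

Write A = [[-7, 2, -5, -8], [2, -2, 0, 0], [-5, 0, -7, -12], [-8, 0, -12, -22]].
Congruent diagonalization of A (simultaneous row and column reduction) yields pivots -7, -10/7, -2, -6/5.
So there are 4 negative pivots.
Hence Q is negative definite.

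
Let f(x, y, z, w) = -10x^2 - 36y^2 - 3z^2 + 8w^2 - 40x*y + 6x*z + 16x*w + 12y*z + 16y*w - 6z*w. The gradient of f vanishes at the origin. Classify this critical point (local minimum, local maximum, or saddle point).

saddle point

The Hessian at the origin is H = [[-20, -40, 6, 16], [-40, -72, 12, 16], [6, 12, -6, -6], [16, 16, -6, 16]].
An LDLᵀ factorisation of H has diagonal entries -20, 8, -21/5, -20/7.
That gives 1 positive, 3 negative pivots.
H is indefinite, so the origin is a saddle point.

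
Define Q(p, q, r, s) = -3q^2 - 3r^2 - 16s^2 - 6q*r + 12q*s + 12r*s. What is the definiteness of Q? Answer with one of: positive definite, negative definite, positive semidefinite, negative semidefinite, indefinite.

The symmetric matrix is A = [[0, 0, 0, 0], [0, -3, -3, 6], [0, -3, -3, 6], [0, 6, 6, -16]].
Symmetric row and column elimination reduces A to a congruent diagonal form with pivots 0, -3, 0, -4.
Counting signs: 2 negative, 2 zero.
Hence Q is negative semidefinite.

negative semidefinite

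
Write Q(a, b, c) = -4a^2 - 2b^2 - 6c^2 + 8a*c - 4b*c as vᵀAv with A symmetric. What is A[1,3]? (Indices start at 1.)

The coefficient of a·c in Q is 8. For a symmetric A this equals A[1,3] + A[3,1] = 2·A[1,3].
So A[1,3] = 8/2 = 4.

4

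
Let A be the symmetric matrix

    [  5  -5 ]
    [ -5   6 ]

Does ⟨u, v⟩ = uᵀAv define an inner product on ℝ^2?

yes

For the 2×2 matrix [[5, -5], [-5, 6]]: det = 5·6 − (-5)² = 5, trace = 11.
det > 0 so both eigenvalues share the sign of the trace; trace = 11 > 0 ⇒ both positive.
⟨·,·⟩ is an inner product exactly when A is positive definite.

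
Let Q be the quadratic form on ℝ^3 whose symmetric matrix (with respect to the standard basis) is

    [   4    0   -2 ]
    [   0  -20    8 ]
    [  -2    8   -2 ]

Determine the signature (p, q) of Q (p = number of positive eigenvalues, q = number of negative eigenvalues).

(2, 1)

Congruent diagonalization of A (simultaneous row and column reduction) yields pivots 4, -20, 1/5.
That gives 2 positive, 1 negative pivots.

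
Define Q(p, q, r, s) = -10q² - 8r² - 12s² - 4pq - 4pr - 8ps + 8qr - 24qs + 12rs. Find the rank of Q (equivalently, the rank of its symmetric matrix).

4

The symmetric matrix is A = [[0, -2, -2, -4], [-2, -10, 4, -12], [-2, 4, -8, 6], [-4, -12, 6, -12]].
Row reduction of A gives 4 nonzero rows, so rank A = 4.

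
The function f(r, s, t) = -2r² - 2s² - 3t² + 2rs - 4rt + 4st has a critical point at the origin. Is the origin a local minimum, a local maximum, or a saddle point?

The Hessian at the origin is H = [[-4, 2, -4], [2, -4, 4], [-4, 4, -6]].
Row-reducing H symmetrically gives the diagonal entries -4, -3, -2/3.
So there are 3 negative pivots.
H is negative definite, so the origin is a strict local maximum.

local maximum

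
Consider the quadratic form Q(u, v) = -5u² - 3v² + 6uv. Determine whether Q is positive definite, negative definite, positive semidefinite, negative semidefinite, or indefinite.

negative definite

The symmetric matrix of Q is [[-5, 3], [3, -3]].
For the 2×2 matrix [[-5, 3], [3, -3]]: det = -5·-3 − (3)² = 6, trace = -8.
det > 0 so both eigenvalues share the sign of the trace; trace = -8 < 0 ⇒ both negative.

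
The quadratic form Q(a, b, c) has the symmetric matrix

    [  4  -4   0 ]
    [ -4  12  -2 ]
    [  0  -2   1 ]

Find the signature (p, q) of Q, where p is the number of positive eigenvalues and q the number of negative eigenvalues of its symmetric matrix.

Symmetric row and column elimination reduces A to a congruent diagonal form with pivots 4, 8, 1/2.
That gives 3 positive pivots.

(3, 0)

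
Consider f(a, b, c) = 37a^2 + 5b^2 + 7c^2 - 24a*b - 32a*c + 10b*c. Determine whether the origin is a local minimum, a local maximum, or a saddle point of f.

The Hessian at the origin is H = [[74, -24, -32], [-24, 10, 10], [-32, 10, 14]].
Row-reducing H symmetrically gives the diagonal entries 74, 82/37, 4/41.
That gives 3 positive pivots.
H is positive definite, so the origin is a strict local minimum.

local minimum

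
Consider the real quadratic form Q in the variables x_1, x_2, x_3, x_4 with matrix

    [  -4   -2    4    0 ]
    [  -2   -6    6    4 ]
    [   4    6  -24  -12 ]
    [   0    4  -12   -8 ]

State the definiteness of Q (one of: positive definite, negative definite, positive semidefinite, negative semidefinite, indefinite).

Leading principal minors: Δ_1 = -4, Δ_2 = 20, Δ_3 = -336, Δ_4 = 64.
The signs alternate starting with Δ_1 < 0, so by Sylvester's criterion Q is negative definite.

negative definite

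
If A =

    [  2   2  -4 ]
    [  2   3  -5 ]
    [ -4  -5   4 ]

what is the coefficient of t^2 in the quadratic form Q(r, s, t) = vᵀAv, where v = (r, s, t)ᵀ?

The coefficient of t^2 is the diagonal entry A[3,3] = 4.

4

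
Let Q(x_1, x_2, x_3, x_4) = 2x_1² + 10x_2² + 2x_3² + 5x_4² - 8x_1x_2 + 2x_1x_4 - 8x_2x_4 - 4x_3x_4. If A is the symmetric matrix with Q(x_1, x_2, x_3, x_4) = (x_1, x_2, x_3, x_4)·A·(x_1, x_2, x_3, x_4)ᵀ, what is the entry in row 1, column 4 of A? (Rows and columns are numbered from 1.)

1

The coefficient of x_1·x_4 in Q is 2. For a symmetric A this equals A[1,4] + A[4,1] = 2·A[1,4].
So A[1,4] = 2/2 = 1.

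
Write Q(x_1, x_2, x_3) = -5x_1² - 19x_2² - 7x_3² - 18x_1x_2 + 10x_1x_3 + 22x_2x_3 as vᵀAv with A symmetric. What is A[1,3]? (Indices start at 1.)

5

The coefficient of x_1·x_3 in Q is 10. For a symmetric A this equals A[1,3] + A[3,1] = 2·A[1,3].
So A[1,3] = 10/2 = 5.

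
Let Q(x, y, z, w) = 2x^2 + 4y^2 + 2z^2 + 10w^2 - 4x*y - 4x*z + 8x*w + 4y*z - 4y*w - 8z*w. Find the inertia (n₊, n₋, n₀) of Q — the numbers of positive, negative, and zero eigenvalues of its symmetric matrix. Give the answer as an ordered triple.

The symmetric matrix is A = [[2, -2, -2, 4], [-2, 4, 2, -2], [-2, 2, 2, -4], [4, -2, -4, 10]].
Row-reducing A symmetrically gives the diagonal entries 2, 2, 0, 0.
That gives 2 positive, 2 zero pivots.

(2, 0, 2)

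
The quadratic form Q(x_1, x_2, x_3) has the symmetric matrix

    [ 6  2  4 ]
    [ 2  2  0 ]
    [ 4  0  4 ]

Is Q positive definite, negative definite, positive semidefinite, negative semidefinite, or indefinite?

Symmetric row and column elimination reduces A to a congruent diagonal form with pivots 6, 4/3, 0.
So there are 2 positive, 1 zero pivots.
Hence Q is positive semidefinite.

positive semidefinite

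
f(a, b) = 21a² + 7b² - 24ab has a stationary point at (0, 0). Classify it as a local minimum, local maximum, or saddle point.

The Hessian at the origin is H = [[42, -24], [-24, 14]].
det H = 42·14 − (-24)² = 12 > 0 and H[1,1] = 42 > 0, so H is positive definite.
Therefore the origin is a local minimum.

local minimum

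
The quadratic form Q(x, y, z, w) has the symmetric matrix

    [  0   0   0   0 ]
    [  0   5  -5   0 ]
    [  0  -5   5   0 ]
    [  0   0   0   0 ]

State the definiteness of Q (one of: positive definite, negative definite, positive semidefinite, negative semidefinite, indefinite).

positive semidefinite

Congruent diagonalization of A (simultaneous row and column reduction) yields pivots 0, 5, 0, 0.
Counting signs: 1 positive, 3 zero.
Hence Q is positive semidefinite.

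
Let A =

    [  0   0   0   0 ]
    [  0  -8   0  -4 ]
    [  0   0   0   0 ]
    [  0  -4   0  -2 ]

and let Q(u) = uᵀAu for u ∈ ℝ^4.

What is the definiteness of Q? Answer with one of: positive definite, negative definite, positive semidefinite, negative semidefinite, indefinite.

negative semidefinite

Congruent diagonalization of A (simultaneous row and column reduction) yields pivots 0, -8, 0, 0.
That gives 1 negative, 3 zero pivots.
Hence Q is negative semidefinite.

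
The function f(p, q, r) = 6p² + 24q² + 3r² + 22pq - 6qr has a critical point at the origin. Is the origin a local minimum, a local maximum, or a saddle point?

local minimum

The Hessian at the origin is H = [[12, 22, 0], [22, 48, -6], [0, -6, 6]].
Symmetric row and column elimination reduces H to a congruent diagonal form with pivots 12, 23/3, 30/23.
That gives 3 positive pivots.
H is positive definite, so the origin is a strict local minimum.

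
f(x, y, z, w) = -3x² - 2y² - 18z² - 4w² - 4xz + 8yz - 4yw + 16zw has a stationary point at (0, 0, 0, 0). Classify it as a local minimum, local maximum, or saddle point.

The Hessian at the origin is H = [[-6, 0, -4, 0], [0, -4, 8, -4], [-4, 8, -36, 16], [0, -4, 16, -8]].
Congruent diagonalization of H (simultaneous row and column reduction) yields pivots -6, -4, -52/3, -4/13.
So there are 4 negative pivots.
H is negative definite, so the origin is a strict local maximum.

local maximum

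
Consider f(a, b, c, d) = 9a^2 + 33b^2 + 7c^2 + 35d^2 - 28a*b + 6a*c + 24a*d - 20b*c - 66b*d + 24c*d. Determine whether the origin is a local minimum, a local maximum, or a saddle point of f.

The Hessian at the origin is H = [[18, -28, 6, 24], [-28, 66, -20, -66], [6, -20, 14, 24], [24, -66, 24, 70]].
Applying the same elementary operations to the rows and columns of H produces a congruent diagonal matrix with entries 18, 202/9, 700/101, 4/7.
Counting signs: 4 positive.
H is positive definite, so the origin is a strict local minimum.

local minimum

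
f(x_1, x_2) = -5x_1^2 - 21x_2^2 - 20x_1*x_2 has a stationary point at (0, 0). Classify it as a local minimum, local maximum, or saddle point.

local maximum

The Hessian at the origin is H = [[-10, -20], [-20, -42]].
det H = -10·-42 − (-20)² = 20 > 0 and H[1,1] = -10 < 0, so H is negative definite.
Therefore the origin is a local maximum.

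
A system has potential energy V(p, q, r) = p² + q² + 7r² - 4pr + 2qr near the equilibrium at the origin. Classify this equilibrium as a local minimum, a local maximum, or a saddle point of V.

local minimum

The Hessian at the origin is H = [[2, 0, -4], [0, 2, 2], [-4, 2, 14]].
An LDLᵀ factorisation of H has diagonal entries 2, 2, 4.
So there are 3 positive pivots.
H is positive definite, so the origin is a strict local minimum.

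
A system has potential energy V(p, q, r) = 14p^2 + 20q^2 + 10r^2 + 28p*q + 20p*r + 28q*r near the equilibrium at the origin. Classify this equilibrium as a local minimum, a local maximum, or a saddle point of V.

The Hessian at the origin is H = [[28, 28, 20], [28, 40, 28], [20, 28, 20]].
Symmetric row and column elimination reduces H to a congruent diagonal form with pivots 28, 12, 8/21.
That gives 3 positive pivots.
H is positive definite, so the origin is a strict local minimum.

local minimum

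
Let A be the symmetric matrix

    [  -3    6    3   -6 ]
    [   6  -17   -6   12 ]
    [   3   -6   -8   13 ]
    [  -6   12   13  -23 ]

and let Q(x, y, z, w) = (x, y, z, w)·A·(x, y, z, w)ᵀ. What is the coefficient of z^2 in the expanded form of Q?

The coefficient of z^2 is the diagonal entry A[3,3] = -8.

-8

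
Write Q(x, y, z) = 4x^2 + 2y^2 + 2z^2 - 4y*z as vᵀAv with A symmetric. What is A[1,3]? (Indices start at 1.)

The coefficient of x·z in Q is 0. For a symmetric A this equals A[1,3] + A[3,1] = 2·A[1,3].
So A[1,3] = 0/2 = 0.

0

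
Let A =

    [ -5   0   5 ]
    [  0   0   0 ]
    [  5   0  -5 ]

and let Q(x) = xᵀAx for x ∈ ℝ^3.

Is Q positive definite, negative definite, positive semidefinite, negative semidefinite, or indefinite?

negative semidefinite

Congruent diagonalization of A (simultaneous row and column reduction) yields pivots -5, 0, 0.
Counting signs: 1 negative, 2 zero.
Hence Q is negative semidefinite.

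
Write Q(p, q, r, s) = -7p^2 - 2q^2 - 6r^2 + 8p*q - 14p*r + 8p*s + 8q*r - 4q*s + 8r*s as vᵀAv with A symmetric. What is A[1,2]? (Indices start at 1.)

4

The coefficient of p·q in Q is 8. For a symmetric A this equals A[1,2] + A[2,1] = 2·A[1,2].
So A[1,2] = 8/2 = 4.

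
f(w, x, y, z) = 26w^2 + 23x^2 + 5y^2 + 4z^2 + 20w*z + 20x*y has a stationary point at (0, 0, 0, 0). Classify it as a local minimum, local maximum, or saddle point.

local minimum

The Hessian at the origin is H = [[52, 0, 0, 20], [0, 46, 20, 0], [0, 20, 10, 0], [20, 0, 0, 8]].
An LDLᵀ factorisation of H has diagonal entries 52, 46, 30/23, 4/13.
So there are 4 positive pivots.
H is positive definite, so the origin is a strict local minimum.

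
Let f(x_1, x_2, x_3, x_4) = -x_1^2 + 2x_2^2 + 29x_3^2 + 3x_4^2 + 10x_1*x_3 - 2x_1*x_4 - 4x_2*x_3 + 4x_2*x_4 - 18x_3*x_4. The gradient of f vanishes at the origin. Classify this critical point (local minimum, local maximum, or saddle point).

saddle point

The Hessian at the origin is H = [[-2, 0, 10, -2], [0, 4, -4, 4], [10, -4, 58, -18], [-2, 4, -18, 6]].
Congruent diagonalization of H (simultaneous row and column reduction) yields pivots -2, 4, 104, -20/13.
Counting signs: 2 positive, 2 negative.
H is indefinite, so the origin is a saddle point.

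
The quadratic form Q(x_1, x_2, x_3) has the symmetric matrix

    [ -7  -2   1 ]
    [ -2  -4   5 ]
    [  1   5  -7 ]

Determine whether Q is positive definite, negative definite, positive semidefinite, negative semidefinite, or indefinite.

negative definite

Symmetric row and column elimination reduces A to a congruent diagonal form with pivots -7, -24/7, -3/8.
That gives 3 negative pivots.
Hence Q is negative definite.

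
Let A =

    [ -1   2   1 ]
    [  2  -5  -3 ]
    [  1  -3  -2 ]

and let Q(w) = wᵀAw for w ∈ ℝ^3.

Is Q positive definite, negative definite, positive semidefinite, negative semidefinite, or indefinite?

Applying the same elementary operations to the rows and columns of A produces a congruent diagonal matrix with entries -1, -1, 0.
Counting signs: 2 negative, 1 zero.
Hence Q is negative semidefinite.

negative semidefinite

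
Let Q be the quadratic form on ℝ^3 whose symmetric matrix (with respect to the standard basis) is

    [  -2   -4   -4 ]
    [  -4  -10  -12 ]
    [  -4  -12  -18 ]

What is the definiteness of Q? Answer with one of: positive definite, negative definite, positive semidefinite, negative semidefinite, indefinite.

Leading principal minors: Δ_1 = -2, Δ_2 = 4, Δ_3 = -8.
The signs alternate starting with Δ_1 < 0, so by Sylvester's criterion Q is negative definite.

negative definite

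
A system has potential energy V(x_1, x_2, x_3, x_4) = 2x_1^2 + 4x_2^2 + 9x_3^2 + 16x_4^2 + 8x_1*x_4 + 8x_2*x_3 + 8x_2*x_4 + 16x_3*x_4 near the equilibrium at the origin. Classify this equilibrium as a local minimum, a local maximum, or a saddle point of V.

The Hessian at the origin is H = [[4, 0, 0, 8], [0, 8, 8, 8], [0, 8, 18, 16], [8, 8, 16, 32]].
Symmetric row and column elimination reduces H to a congruent diagonal form with pivots 4, 8, 10, 8/5.
That gives 4 positive pivots.
H is positive definite, so the origin is a strict local minimum.

local minimum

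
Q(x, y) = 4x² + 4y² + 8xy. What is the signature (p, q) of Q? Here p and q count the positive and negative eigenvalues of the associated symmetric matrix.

The symmetric matrix is A = [[4, 4], [4, 4]].
Congruent diagonalization of A (simultaneous row and column reduction) yields pivots 4, 0.
Counting signs: 1 positive, 1 zero.

(1, 0)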